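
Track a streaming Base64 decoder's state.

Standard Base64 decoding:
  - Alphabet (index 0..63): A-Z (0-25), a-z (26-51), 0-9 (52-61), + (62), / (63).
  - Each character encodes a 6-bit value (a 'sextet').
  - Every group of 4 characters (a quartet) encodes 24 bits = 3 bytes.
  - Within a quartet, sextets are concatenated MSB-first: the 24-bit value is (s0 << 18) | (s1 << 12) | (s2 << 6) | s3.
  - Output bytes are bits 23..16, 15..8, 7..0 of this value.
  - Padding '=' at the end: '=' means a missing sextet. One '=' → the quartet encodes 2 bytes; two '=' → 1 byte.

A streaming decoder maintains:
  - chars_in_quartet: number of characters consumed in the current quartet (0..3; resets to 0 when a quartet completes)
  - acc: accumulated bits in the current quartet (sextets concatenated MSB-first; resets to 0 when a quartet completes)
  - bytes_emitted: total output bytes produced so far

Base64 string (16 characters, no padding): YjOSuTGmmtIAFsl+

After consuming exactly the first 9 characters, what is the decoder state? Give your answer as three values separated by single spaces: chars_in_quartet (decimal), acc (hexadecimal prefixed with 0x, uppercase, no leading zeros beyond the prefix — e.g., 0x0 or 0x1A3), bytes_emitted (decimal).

Answer: 1 0x26 6

Derivation:
After char 0 ('Y'=24): chars_in_quartet=1 acc=0x18 bytes_emitted=0
After char 1 ('j'=35): chars_in_quartet=2 acc=0x623 bytes_emitted=0
After char 2 ('O'=14): chars_in_quartet=3 acc=0x188CE bytes_emitted=0
After char 3 ('S'=18): chars_in_quartet=4 acc=0x623392 -> emit 62 33 92, reset; bytes_emitted=3
After char 4 ('u'=46): chars_in_quartet=1 acc=0x2E bytes_emitted=3
After char 5 ('T'=19): chars_in_quartet=2 acc=0xB93 bytes_emitted=3
After char 6 ('G'=6): chars_in_quartet=3 acc=0x2E4C6 bytes_emitted=3
After char 7 ('m'=38): chars_in_quartet=4 acc=0xB931A6 -> emit B9 31 A6, reset; bytes_emitted=6
After char 8 ('m'=38): chars_in_quartet=1 acc=0x26 bytes_emitted=6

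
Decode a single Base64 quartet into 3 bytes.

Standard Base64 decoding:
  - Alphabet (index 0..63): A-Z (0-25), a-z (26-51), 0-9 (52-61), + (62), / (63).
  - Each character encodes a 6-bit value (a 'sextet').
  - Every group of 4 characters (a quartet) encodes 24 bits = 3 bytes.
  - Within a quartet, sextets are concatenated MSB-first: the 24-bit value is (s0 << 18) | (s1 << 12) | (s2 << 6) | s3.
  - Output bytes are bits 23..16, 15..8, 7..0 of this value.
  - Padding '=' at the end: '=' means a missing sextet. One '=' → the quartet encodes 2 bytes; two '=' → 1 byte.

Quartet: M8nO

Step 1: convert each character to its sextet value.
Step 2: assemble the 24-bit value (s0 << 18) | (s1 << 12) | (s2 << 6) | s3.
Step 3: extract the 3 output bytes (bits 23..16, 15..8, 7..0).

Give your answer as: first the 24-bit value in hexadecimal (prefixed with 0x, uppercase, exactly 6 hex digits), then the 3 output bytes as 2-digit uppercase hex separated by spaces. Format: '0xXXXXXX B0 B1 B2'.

Sextets: M=12, 8=60, n=39, O=14
24-bit: (12<<18) | (60<<12) | (39<<6) | 14
      = 0x300000 | 0x03C000 | 0x0009C0 | 0x00000E
      = 0x33C9CE
Bytes: (v>>16)&0xFF=33, (v>>8)&0xFF=C9, v&0xFF=CE

Answer: 0x33C9CE 33 C9 CE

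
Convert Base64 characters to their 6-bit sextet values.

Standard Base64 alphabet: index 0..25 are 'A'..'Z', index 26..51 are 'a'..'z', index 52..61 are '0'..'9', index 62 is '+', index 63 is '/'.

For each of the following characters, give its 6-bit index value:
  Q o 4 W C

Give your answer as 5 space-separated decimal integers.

Answer: 16 40 56 22 2

Derivation:
'Q': A..Z range, ord('Q') − ord('A') = 16
'o': a..z range, 26 + ord('o') − ord('a') = 40
'4': 0..9 range, 52 + ord('4') − ord('0') = 56
'W': A..Z range, ord('W') − ord('A') = 22
'C': A..Z range, ord('C') − ord('A') = 2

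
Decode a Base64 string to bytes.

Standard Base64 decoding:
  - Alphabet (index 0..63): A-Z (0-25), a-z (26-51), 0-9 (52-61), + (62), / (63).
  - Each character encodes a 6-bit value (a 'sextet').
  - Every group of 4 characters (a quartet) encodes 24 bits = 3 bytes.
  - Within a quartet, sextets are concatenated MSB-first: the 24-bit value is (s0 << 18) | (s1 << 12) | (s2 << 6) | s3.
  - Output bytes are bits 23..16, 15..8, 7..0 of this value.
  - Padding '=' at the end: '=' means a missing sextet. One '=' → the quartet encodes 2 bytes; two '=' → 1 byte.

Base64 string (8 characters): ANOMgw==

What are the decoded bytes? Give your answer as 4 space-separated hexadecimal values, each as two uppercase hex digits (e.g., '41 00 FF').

After char 0 ('A'=0): chars_in_quartet=1 acc=0x0 bytes_emitted=0
After char 1 ('N'=13): chars_in_quartet=2 acc=0xD bytes_emitted=0
After char 2 ('O'=14): chars_in_quartet=3 acc=0x34E bytes_emitted=0
After char 3 ('M'=12): chars_in_quartet=4 acc=0xD38C -> emit 00 D3 8C, reset; bytes_emitted=3
After char 4 ('g'=32): chars_in_quartet=1 acc=0x20 bytes_emitted=3
After char 5 ('w'=48): chars_in_quartet=2 acc=0x830 bytes_emitted=3
Padding '==': partial quartet acc=0x830 -> emit 83; bytes_emitted=4

Answer: 00 D3 8C 83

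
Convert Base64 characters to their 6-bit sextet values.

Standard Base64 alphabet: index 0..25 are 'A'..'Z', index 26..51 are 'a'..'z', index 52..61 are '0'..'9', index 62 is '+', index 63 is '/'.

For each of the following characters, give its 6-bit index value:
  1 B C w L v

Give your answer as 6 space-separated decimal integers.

'1': 0..9 range, 52 + ord('1') − ord('0') = 53
'B': A..Z range, ord('B') − ord('A') = 1
'C': A..Z range, ord('C') − ord('A') = 2
'w': a..z range, 26 + ord('w') − ord('a') = 48
'L': A..Z range, ord('L') − ord('A') = 11
'v': a..z range, 26 + ord('v') − ord('a') = 47

Answer: 53 1 2 48 11 47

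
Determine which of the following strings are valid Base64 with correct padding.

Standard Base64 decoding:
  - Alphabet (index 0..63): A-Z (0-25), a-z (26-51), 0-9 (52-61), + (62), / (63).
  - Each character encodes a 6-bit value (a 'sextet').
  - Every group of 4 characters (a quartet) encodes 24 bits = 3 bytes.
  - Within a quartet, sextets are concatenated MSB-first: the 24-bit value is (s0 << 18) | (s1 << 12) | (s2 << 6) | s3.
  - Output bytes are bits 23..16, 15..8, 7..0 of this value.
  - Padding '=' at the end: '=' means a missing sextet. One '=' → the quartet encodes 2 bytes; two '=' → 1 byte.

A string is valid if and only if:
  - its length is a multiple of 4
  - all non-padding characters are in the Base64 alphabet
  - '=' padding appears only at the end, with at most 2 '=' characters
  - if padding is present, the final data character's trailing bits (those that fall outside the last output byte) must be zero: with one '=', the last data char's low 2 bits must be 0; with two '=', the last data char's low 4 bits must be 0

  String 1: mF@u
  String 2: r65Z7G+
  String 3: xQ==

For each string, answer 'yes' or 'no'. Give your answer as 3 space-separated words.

String 1: 'mF@u' → invalid (bad char(s): ['@'])
String 2: 'r65Z7G+' → invalid (len=7 not mult of 4)
String 3: 'xQ==' → valid

Answer: no no yes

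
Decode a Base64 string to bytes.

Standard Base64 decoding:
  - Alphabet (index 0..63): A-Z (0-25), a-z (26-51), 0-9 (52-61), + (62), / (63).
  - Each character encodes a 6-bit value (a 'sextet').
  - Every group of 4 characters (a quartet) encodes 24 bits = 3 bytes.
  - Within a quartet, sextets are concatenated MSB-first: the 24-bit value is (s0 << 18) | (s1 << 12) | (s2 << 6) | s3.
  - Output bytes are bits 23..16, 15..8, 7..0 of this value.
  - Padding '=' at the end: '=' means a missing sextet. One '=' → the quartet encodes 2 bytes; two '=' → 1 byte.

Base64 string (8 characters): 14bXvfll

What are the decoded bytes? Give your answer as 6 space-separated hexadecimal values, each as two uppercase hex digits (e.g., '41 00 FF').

After char 0 ('1'=53): chars_in_quartet=1 acc=0x35 bytes_emitted=0
After char 1 ('4'=56): chars_in_quartet=2 acc=0xD78 bytes_emitted=0
After char 2 ('b'=27): chars_in_quartet=3 acc=0x35E1B bytes_emitted=0
After char 3 ('X'=23): chars_in_quartet=4 acc=0xD786D7 -> emit D7 86 D7, reset; bytes_emitted=3
After char 4 ('v'=47): chars_in_quartet=1 acc=0x2F bytes_emitted=3
After char 5 ('f'=31): chars_in_quartet=2 acc=0xBDF bytes_emitted=3
After char 6 ('l'=37): chars_in_quartet=3 acc=0x2F7E5 bytes_emitted=3
After char 7 ('l'=37): chars_in_quartet=4 acc=0xBDF965 -> emit BD F9 65, reset; bytes_emitted=6

Answer: D7 86 D7 BD F9 65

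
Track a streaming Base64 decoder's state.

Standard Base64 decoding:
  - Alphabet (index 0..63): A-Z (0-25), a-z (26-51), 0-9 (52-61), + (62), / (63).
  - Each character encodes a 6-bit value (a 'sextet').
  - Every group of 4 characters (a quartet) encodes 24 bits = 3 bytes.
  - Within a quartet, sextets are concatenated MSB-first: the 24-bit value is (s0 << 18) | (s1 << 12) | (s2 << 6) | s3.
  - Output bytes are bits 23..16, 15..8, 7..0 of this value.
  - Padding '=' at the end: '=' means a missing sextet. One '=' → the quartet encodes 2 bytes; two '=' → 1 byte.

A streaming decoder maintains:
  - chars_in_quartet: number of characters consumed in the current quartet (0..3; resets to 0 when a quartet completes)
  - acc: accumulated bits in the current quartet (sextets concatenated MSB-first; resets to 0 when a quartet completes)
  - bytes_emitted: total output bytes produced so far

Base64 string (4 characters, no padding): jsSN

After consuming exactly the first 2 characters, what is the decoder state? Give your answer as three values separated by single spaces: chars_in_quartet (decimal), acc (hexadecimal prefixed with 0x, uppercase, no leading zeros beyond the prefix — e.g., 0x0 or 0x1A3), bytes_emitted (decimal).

Answer: 2 0x8EC 0

Derivation:
After char 0 ('j'=35): chars_in_quartet=1 acc=0x23 bytes_emitted=0
After char 1 ('s'=44): chars_in_quartet=2 acc=0x8EC bytes_emitted=0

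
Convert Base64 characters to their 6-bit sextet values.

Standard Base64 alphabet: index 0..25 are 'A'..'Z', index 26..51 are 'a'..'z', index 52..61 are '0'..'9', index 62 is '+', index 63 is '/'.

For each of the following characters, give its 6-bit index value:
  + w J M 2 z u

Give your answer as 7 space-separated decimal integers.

'+': index 62
'w': a..z range, 26 + ord('w') − ord('a') = 48
'J': A..Z range, ord('J') − ord('A') = 9
'M': A..Z range, ord('M') − ord('A') = 12
'2': 0..9 range, 52 + ord('2') − ord('0') = 54
'z': a..z range, 26 + ord('z') − ord('a') = 51
'u': a..z range, 26 + ord('u') − ord('a') = 46

Answer: 62 48 9 12 54 51 46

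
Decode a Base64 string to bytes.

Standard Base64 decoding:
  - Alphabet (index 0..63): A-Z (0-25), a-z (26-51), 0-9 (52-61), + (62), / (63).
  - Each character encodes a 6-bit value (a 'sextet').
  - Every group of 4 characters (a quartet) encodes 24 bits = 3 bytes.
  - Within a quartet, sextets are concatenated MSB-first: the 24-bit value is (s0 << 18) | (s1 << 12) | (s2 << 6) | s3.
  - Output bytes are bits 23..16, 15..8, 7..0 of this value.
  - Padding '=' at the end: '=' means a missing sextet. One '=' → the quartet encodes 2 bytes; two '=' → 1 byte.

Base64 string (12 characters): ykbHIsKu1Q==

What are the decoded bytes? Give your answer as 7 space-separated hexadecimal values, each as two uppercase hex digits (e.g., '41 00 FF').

After char 0 ('y'=50): chars_in_quartet=1 acc=0x32 bytes_emitted=0
After char 1 ('k'=36): chars_in_quartet=2 acc=0xCA4 bytes_emitted=0
After char 2 ('b'=27): chars_in_quartet=3 acc=0x3291B bytes_emitted=0
After char 3 ('H'=7): chars_in_quartet=4 acc=0xCA46C7 -> emit CA 46 C7, reset; bytes_emitted=3
After char 4 ('I'=8): chars_in_quartet=1 acc=0x8 bytes_emitted=3
After char 5 ('s'=44): chars_in_quartet=2 acc=0x22C bytes_emitted=3
After char 6 ('K'=10): chars_in_quartet=3 acc=0x8B0A bytes_emitted=3
After char 7 ('u'=46): chars_in_quartet=4 acc=0x22C2AE -> emit 22 C2 AE, reset; bytes_emitted=6
After char 8 ('1'=53): chars_in_quartet=1 acc=0x35 bytes_emitted=6
After char 9 ('Q'=16): chars_in_quartet=2 acc=0xD50 bytes_emitted=6
Padding '==': partial quartet acc=0xD50 -> emit D5; bytes_emitted=7

Answer: CA 46 C7 22 C2 AE D5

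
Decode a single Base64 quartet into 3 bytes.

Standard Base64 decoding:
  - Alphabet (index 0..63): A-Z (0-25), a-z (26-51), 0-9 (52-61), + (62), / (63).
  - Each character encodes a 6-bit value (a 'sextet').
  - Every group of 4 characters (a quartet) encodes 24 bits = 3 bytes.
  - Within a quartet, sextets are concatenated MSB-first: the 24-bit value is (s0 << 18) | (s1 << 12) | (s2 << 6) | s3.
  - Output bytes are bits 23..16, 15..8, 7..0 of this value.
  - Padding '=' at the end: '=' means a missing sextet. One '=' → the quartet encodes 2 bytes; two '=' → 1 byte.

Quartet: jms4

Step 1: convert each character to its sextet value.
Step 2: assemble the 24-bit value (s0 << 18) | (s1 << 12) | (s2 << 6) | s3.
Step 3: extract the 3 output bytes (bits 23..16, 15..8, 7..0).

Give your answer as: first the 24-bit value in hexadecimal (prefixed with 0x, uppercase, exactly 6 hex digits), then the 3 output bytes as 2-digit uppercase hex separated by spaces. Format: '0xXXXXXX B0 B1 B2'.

Answer: 0x8E6B38 8E 6B 38

Derivation:
Sextets: j=35, m=38, s=44, 4=56
24-bit: (35<<18) | (38<<12) | (44<<6) | 56
      = 0x8C0000 | 0x026000 | 0x000B00 | 0x000038
      = 0x8E6B38
Bytes: (v>>16)&0xFF=8E, (v>>8)&0xFF=6B, v&0xFF=38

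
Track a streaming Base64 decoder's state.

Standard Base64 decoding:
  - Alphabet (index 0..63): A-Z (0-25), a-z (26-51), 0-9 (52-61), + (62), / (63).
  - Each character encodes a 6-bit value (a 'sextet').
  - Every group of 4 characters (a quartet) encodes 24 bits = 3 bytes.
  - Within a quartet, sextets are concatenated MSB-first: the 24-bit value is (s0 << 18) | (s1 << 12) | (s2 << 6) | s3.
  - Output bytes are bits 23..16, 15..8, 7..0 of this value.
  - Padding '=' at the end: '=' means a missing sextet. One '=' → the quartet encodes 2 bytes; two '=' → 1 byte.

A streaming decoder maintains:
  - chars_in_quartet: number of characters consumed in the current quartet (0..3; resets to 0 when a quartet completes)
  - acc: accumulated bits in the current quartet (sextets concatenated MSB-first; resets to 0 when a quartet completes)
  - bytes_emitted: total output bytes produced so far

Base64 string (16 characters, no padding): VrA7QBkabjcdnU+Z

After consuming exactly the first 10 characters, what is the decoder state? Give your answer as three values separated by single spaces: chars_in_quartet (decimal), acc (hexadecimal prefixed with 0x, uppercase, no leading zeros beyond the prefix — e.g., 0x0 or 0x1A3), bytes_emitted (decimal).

After char 0 ('V'=21): chars_in_quartet=1 acc=0x15 bytes_emitted=0
After char 1 ('r'=43): chars_in_quartet=2 acc=0x56B bytes_emitted=0
After char 2 ('A'=0): chars_in_quartet=3 acc=0x15AC0 bytes_emitted=0
After char 3 ('7'=59): chars_in_quartet=4 acc=0x56B03B -> emit 56 B0 3B, reset; bytes_emitted=3
After char 4 ('Q'=16): chars_in_quartet=1 acc=0x10 bytes_emitted=3
After char 5 ('B'=1): chars_in_quartet=2 acc=0x401 bytes_emitted=3
After char 6 ('k'=36): chars_in_quartet=3 acc=0x10064 bytes_emitted=3
After char 7 ('a'=26): chars_in_quartet=4 acc=0x40191A -> emit 40 19 1A, reset; bytes_emitted=6
After char 8 ('b'=27): chars_in_quartet=1 acc=0x1B bytes_emitted=6
After char 9 ('j'=35): chars_in_quartet=2 acc=0x6E3 bytes_emitted=6

Answer: 2 0x6E3 6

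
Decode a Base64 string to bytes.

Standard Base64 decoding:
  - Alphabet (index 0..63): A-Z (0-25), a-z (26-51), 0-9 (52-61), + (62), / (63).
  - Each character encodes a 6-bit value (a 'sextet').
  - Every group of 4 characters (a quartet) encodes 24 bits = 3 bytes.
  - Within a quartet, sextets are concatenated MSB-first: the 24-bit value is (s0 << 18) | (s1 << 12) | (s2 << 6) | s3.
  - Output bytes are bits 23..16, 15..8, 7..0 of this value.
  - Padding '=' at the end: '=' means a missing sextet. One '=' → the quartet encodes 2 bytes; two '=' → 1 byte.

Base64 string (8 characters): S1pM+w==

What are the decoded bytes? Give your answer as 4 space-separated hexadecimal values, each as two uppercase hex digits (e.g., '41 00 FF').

After char 0 ('S'=18): chars_in_quartet=1 acc=0x12 bytes_emitted=0
After char 1 ('1'=53): chars_in_quartet=2 acc=0x4B5 bytes_emitted=0
After char 2 ('p'=41): chars_in_quartet=3 acc=0x12D69 bytes_emitted=0
After char 3 ('M'=12): chars_in_quartet=4 acc=0x4B5A4C -> emit 4B 5A 4C, reset; bytes_emitted=3
After char 4 ('+'=62): chars_in_quartet=1 acc=0x3E bytes_emitted=3
After char 5 ('w'=48): chars_in_quartet=2 acc=0xFB0 bytes_emitted=3
Padding '==': partial quartet acc=0xFB0 -> emit FB; bytes_emitted=4

Answer: 4B 5A 4C FB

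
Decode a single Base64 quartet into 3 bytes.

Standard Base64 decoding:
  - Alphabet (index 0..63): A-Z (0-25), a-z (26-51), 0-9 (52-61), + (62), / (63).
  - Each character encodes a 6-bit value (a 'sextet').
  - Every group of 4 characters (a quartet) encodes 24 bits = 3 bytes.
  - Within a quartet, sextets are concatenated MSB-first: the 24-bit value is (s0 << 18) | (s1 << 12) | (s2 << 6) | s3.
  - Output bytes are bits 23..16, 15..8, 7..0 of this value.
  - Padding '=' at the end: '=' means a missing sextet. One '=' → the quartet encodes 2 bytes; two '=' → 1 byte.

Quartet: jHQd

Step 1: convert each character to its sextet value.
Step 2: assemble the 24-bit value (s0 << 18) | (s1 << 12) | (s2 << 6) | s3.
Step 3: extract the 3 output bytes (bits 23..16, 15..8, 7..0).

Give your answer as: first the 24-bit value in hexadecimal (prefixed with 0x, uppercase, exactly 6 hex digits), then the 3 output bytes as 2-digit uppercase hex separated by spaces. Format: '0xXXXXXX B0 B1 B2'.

Answer: 0x8C741D 8C 74 1D

Derivation:
Sextets: j=35, H=7, Q=16, d=29
24-bit: (35<<18) | (7<<12) | (16<<6) | 29
      = 0x8C0000 | 0x007000 | 0x000400 | 0x00001D
      = 0x8C741D
Bytes: (v>>16)&0xFF=8C, (v>>8)&0xFF=74, v&0xFF=1D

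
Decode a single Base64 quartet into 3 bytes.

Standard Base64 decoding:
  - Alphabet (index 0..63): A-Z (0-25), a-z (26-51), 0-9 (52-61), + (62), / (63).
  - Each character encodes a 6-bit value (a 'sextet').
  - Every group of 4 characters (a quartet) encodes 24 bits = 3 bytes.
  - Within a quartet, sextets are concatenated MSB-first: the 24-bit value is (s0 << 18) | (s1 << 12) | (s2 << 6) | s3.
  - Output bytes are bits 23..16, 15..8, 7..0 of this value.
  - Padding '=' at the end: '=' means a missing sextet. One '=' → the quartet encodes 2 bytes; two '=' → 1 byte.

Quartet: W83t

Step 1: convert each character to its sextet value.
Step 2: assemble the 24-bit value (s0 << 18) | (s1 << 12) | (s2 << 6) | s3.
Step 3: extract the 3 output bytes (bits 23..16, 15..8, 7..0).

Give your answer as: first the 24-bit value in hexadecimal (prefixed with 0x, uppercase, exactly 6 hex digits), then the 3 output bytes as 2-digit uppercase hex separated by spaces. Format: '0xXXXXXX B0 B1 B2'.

Sextets: W=22, 8=60, 3=55, t=45
24-bit: (22<<18) | (60<<12) | (55<<6) | 45
      = 0x580000 | 0x03C000 | 0x000DC0 | 0x00002D
      = 0x5BCDED
Bytes: (v>>16)&0xFF=5B, (v>>8)&0xFF=CD, v&0xFF=ED

Answer: 0x5BCDED 5B CD ED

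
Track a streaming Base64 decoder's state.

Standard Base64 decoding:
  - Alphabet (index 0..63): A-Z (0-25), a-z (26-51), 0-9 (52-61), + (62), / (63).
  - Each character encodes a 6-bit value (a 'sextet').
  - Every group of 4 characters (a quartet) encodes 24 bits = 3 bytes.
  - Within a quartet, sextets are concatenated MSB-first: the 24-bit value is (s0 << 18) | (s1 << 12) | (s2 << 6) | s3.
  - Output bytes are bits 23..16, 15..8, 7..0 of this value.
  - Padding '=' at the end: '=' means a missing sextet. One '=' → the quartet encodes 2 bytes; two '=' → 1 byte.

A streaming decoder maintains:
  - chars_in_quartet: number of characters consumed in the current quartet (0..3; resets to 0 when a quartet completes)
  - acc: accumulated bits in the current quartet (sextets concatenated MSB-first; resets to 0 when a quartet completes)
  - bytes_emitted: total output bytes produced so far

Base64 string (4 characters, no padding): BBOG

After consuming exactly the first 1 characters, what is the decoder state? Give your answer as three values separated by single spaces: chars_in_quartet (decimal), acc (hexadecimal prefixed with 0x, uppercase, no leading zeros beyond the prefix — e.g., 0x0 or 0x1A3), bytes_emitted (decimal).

After char 0 ('B'=1): chars_in_quartet=1 acc=0x1 bytes_emitted=0

Answer: 1 0x1 0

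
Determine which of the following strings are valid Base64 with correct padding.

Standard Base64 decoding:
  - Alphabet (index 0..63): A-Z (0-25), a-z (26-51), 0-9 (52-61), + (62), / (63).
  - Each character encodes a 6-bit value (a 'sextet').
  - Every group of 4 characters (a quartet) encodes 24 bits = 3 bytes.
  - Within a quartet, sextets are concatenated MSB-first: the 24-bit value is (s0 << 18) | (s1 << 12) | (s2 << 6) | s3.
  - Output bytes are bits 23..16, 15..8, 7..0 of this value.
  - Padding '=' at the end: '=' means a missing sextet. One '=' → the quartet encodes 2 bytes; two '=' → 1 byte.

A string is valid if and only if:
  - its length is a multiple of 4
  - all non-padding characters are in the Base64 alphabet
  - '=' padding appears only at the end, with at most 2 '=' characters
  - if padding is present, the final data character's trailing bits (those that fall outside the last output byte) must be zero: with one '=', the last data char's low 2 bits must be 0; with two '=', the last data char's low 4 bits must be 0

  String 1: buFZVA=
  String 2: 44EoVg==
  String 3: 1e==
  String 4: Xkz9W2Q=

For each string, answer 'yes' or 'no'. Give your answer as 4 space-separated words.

Answer: no yes no yes

Derivation:
String 1: 'buFZVA=' → invalid (len=7 not mult of 4)
String 2: '44EoVg==' → valid
String 3: '1e==' → invalid (bad trailing bits)
String 4: 'Xkz9W2Q=' → valid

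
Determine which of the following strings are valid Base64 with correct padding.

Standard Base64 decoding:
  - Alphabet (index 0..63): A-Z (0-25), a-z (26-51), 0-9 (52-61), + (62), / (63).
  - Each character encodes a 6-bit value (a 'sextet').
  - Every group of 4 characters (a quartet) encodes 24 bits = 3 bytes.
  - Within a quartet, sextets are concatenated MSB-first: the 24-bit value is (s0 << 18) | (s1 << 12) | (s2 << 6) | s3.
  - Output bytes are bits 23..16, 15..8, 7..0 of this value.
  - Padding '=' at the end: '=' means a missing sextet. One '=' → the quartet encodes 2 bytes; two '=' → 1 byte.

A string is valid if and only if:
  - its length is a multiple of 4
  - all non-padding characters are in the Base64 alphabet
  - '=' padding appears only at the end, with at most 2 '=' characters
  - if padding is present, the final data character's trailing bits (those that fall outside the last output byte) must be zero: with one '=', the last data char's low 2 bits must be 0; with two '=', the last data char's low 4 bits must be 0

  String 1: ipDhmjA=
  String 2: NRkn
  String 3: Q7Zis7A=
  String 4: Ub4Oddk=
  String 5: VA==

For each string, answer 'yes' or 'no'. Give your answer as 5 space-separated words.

Answer: yes yes yes yes yes

Derivation:
String 1: 'ipDhmjA=' → valid
String 2: 'NRkn' → valid
String 3: 'Q7Zis7A=' → valid
String 4: 'Ub4Oddk=' → valid
String 5: 'VA==' → valid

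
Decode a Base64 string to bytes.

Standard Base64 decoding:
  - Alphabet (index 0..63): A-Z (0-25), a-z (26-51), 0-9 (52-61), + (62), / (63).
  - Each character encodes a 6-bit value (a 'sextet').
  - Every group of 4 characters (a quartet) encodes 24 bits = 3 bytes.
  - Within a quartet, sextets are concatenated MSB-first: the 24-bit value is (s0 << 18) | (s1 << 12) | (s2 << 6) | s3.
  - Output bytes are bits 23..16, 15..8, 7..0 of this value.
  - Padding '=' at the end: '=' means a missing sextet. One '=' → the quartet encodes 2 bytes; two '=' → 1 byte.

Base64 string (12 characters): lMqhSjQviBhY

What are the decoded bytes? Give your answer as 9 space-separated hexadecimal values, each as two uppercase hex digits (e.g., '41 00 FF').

After char 0 ('l'=37): chars_in_quartet=1 acc=0x25 bytes_emitted=0
After char 1 ('M'=12): chars_in_quartet=2 acc=0x94C bytes_emitted=0
After char 2 ('q'=42): chars_in_quartet=3 acc=0x2532A bytes_emitted=0
After char 3 ('h'=33): chars_in_quartet=4 acc=0x94CAA1 -> emit 94 CA A1, reset; bytes_emitted=3
After char 4 ('S'=18): chars_in_quartet=1 acc=0x12 bytes_emitted=3
After char 5 ('j'=35): chars_in_quartet=2 acc=0x4A3 bytes_emitted=3
After char 6 ('Q'=16): chars_in_quartet=3 acc=0x128D0 bytes_emitted=3
After char 7 ('v'=47): chars_in_quartet=4 acc=0x4A342F -> emit 4A 34 2F, reset; bytes_emitted=6
After char 8 ('i'=34): chars_in_quartet=1 acc=0x22 bytes_emitted=6
After char 9 ('B'=1): chars_in_quartet=2 acc=0x881 bytes_emitted=6
After char 10 ('h'=33): chars_in_quartet=3 acc=0x22061 bytes_emitted=6
After char 11 ('Y'=24): chars_in_quartet=4 acc=0x881858 -> emit 88 18 58, reset; bytes_emitted=9

Answer: 94 CA A1 4A 34 2F 88 18 58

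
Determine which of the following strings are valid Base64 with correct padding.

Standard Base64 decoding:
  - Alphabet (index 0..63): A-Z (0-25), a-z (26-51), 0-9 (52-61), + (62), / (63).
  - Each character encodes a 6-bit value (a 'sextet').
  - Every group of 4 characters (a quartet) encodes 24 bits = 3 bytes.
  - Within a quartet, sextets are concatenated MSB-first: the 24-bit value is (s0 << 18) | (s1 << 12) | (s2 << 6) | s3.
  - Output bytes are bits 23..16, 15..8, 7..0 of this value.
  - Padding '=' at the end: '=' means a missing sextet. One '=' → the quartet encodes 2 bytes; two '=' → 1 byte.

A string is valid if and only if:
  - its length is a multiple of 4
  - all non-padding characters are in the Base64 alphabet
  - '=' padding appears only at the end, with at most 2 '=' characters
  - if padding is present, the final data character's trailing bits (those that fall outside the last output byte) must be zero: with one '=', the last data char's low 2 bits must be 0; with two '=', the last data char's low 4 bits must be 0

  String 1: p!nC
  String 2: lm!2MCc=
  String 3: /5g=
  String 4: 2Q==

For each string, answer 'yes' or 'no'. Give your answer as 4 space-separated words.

String 1: 'p!nC' → invalid (bad char(s): ['!'])
String 2: 'lm!2MCc=' → invalid (bad char(s): ['!'])
String 3: '/5g=' → valid
String 4: '2Q==' → valid

Answer: no no yes yes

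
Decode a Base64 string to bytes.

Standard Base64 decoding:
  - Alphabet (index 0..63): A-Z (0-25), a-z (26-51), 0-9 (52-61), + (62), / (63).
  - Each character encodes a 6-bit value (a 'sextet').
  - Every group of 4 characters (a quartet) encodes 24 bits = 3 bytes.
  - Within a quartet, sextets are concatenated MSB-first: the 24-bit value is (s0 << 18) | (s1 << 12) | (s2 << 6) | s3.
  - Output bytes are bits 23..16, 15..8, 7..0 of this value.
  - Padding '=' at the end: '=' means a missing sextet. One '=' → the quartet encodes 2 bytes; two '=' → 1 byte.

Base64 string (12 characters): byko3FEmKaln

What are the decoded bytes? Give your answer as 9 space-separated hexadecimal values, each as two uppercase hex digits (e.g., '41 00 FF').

After char 0 ('b'=27): chars_in_quartet=1 acc=0x1B bytes_emitted=0
After char 1 ('y'=50): chars_in_quartet=2 acc=0x6F2 bytes_emitted=0
After char 2 ('k'=36): chars_in_quartet=3 acc=0x1BCA4 bytes_emitted=0
After char 3 ('o'=40): chars_in_quartet=4 acc=0x6F2928 -> emit 6F 29 28, reset; bytes_emitted=3
After char 4 ('3'=55): chars_in_quartet=1 acc=0x37 bytes_emitted=3
After char 5 ('F'=5): chars_in_quartet=2 acc=0xDC5 bytes_emitted=3
After char 6 ('E'=4): chars_in_quartet=3 acc=0x37144 bytes_emitted=3
After char 7 ('m'=38): chars_in_quartet=4 acc=0xDC5126 -> emit DC 51 26, reset; bytes_emitted=6
After char 8 ('K'=10): chars_in_quartet=1 acc=0xA bytes_emitted=6
After char 9 ('a'=26): chars_in_quartet=2 acc=0x29A bytes_emitted=6
After char 10 ('l'=37): chars_in_quartet=3 acc=0xA6A5 bytes_emitted=6
After char 11 ('n'=39): chars_in_quartet=4 acc=0x29A967 -> emit 29 A9 67, reset; bytes_emitted=9

Answer: 6F 29 28 DC 51 26 29 A9 67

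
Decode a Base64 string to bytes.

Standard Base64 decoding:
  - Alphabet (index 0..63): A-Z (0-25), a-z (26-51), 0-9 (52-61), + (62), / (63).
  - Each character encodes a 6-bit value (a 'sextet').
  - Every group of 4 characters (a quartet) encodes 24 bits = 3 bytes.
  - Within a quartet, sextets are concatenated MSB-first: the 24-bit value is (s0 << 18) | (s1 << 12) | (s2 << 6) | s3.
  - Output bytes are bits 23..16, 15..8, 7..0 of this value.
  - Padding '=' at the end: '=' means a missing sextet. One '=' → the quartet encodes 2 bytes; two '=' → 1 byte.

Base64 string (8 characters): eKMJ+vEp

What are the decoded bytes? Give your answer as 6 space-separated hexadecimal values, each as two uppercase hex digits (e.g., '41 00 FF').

After char 0 ('e'=30): chars_in_quartet=1 acc=0x1E bytes_emitted=0
After char 1 ('K'=10): chars_in_quartet=2 acc=0x78A bytes_emitted=0
After char 2 ('M'=12): chars_in_quartet=3 acc=0x1E28C bytes_emitted=0
After char 3 ('J'=9): chars_in_quartet=4 acc=0x78A309 -> emit 78 A3 09, reset; bytes_emitted=3
After char 4 ('+'=62): chars_in_quartet=1 acc=0x3E bytes_emitted=3
After char 5 ('v'=47): chars_in_quartet=2 acc=0xFAF bytes_emitted=3
After char 6 ('E'=4): chars_in_quartet=3 acc=0x3EBC4 bytes_emitted=3
After char 7 ('p'=41): chars_in_quartet=4 acc=0xFAF129 -> emit FA F1 29, reset; bytes_emitted=6

Answer: 78 A3 09 FA F1 29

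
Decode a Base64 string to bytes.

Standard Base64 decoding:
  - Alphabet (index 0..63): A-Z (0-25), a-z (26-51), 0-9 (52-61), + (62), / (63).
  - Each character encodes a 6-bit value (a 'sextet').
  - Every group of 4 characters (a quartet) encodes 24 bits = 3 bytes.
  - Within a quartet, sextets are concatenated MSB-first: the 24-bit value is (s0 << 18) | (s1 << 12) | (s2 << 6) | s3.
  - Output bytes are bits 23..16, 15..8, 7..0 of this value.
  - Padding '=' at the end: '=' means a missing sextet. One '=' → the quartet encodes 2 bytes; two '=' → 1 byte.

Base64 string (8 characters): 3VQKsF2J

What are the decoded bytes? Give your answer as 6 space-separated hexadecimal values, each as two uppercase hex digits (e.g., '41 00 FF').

After char 0 ('3'=55): chars_in_quartet=1 acc=0x37 bytes_emitted=0
After char 1 ('V'=21): chars_in_quartet=2 acc=0xDD5 bytes_emitted=0
After char 2 ('Q'=16): chars_in_quartet=3 acc=0x37550 bytes_emitted=0
After char 3 ('K'=10): chars_in_quartet=4 acc=0xDD540A -> emit DD 54 0A, reset; bytes_emitted=3
After char 4 ('s'=44): chars_in_quartet=1 acc=0x2C bytes_emitted=3
After char 5 ('F'=5): chars_in_quartet=2 acc=0xB05 bytes_emitted=3
After char 6 ('2'=54): chars_in_quartet=3 acc=0x2C176 bytes_emitted=3
After char 7 ('J'=9): chars_in_quartet=4 acc=0xB05D89 -> emit B0 5D 89, reset; bytes_emitted=6

Answer: DD 54 0A B0 5D 89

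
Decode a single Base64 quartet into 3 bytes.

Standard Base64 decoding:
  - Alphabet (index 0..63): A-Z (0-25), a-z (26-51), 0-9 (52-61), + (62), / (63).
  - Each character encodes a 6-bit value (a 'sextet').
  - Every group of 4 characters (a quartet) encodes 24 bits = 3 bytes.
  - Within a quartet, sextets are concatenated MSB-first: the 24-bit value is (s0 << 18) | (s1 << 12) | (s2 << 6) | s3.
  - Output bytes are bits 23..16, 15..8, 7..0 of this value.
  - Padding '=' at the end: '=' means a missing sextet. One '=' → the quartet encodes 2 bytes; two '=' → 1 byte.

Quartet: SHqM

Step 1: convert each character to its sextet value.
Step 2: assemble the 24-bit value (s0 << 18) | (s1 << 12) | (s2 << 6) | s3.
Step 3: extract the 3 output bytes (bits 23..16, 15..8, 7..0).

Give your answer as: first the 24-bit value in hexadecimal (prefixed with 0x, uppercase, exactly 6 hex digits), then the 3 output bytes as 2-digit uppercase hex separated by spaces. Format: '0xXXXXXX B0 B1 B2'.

Answer: 0x487A8C 48 7A 8C

Derivation:
Sextets: S=18, H=7, q=42, M=12
24-bit: (18<<18) | (7<<12) | (42<<6) | 12
      = 0x480000 | 0x007000 | 0x000A80 | 0x00000C
      = 0x487A8C
Bytes: (v>>16)&0xFF=48, (v>>8)&0xFF=7A, v&0xFF=8C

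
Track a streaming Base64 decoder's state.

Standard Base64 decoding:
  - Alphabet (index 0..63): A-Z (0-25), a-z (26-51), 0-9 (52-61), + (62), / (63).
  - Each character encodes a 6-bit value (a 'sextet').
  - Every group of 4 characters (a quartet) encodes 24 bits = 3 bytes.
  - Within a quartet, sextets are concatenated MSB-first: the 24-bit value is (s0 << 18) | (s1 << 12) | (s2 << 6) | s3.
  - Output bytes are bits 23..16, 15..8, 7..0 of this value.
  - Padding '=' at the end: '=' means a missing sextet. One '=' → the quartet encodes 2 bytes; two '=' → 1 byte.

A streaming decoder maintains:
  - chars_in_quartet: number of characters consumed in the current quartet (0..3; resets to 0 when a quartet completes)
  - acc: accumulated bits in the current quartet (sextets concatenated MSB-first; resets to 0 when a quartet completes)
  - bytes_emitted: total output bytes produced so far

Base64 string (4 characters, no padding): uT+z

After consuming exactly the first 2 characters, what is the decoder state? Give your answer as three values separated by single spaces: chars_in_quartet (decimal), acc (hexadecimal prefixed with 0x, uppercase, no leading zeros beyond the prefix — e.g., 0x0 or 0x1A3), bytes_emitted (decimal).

After char 0 ('u'=46): chars_in_quartet=1 acc=0x2E bytes_emitted=0
After char 1 ('T'=19): chars_in_quartet=2 acc=0xB93 bytes_emitted=0

Answer: 2 0xB93 0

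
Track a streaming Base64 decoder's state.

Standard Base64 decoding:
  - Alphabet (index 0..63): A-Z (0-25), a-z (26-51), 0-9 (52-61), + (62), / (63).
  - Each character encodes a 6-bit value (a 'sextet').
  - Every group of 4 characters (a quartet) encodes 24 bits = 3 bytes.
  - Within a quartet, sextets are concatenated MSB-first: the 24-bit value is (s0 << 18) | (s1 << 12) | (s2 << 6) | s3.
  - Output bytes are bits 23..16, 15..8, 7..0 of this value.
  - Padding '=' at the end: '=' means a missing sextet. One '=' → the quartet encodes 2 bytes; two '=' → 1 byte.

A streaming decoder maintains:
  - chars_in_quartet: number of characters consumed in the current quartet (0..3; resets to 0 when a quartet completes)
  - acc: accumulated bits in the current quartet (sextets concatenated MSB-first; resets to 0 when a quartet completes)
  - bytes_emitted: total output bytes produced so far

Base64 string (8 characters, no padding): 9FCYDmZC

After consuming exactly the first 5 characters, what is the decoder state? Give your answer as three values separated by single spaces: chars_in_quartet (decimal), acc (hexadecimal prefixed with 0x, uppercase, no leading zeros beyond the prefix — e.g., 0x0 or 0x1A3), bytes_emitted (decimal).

Answer: 1 0x3 3

Derivation:
After char 0 ('9'=61): chars_in_quartet=1 acc=0x3D bytes_emitted=0
After char 1 ('F'=5): chars_in_quartet=2 acc=0xF45 bytes_emitted=0
After char 2 ('C'=2): chars_in_quartet=3 acc=0x3D142 bytes_emitted=0
After char 3 ('Y'=24): chars_in_quartet=4 acc=0xF45098 -> emit F4 50 98, reset; bytes_emitted=3
After char 4 ('D'=3): chars_in_quartet=1 acc=0x3 bytes_emitted=3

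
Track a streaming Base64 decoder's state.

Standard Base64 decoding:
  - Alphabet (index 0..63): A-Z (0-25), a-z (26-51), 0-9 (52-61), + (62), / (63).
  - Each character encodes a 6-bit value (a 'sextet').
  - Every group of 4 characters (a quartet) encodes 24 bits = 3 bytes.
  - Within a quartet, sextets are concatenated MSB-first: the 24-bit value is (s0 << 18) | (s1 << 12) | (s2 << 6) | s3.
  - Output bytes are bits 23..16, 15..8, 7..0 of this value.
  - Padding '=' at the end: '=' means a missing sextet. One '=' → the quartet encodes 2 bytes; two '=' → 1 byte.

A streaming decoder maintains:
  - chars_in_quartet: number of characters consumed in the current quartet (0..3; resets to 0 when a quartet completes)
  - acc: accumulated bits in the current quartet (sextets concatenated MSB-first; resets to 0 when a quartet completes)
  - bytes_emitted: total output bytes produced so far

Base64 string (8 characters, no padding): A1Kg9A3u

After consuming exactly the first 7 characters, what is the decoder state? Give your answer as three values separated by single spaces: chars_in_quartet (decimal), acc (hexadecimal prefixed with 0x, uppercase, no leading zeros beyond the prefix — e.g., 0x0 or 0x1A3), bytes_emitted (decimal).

Answer: 3 0x3D037 3

Derivation:
After char 0 ('A'=0): chars_in_quartet=1 acc=0x0 bytes_emitted=0
After char 1 ('1'=53): chars_in_quartet=2 acc=0x35 bytes_emitted=0
After char 2 ('K'=10): chars_in_quartet=3 acc=0xD4A bytes_emitted=0
After char 3 ('g'=32): chars_in_quartet=4 acc=0x352A0 -> emit 03 52 A0, reset; bytes_emitted=3
After char 4 ('9'=61): chars_in_quartet=1 acc=0x3D bytes_emitted=3
After char 5 ('A'=0): chars_in_quartet=2 acc=0xF40 bytes_emitted=3
After char 6 ('3'=55): chars_in_quartet=3 acc=0x3D037 bytes_emitted=3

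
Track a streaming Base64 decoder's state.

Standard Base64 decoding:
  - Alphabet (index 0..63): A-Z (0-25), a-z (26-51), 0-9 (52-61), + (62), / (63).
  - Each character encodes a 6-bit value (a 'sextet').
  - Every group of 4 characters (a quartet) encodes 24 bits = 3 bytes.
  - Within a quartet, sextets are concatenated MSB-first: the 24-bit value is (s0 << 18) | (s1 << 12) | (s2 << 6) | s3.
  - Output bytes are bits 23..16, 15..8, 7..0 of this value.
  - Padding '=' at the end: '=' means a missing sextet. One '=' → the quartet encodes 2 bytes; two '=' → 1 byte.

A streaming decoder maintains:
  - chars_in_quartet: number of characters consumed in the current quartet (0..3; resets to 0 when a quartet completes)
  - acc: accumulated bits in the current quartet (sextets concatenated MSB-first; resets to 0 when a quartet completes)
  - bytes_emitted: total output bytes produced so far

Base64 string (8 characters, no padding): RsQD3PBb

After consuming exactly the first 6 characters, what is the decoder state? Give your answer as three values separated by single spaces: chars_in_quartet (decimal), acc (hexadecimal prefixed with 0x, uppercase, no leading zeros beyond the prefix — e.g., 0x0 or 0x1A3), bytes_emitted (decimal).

After char 0 ('R'=17): chars_in_quartet=1 acc=0x11 bytes_emitted=0
After char 1 ('s'=44): chars_in_quartet=2 acc=0x46C bytes_emitted=0
After char 2 ('Q'=16): chars_in_quartet=3 acc=0x11B10 bytes_emitted=0
After char 3 ('D'=3): chars_in_quartet=4 acc=0x46C403 -> emit 46 C4 03, reset; bytes_emitted=3
After char 4 ('3'=55): chars_in_quartet=1 acc=0x37 bytes_emitted=3
After char 5 ('P'=15): chars_in_quartet=2 acc=0xDCF bytes_emitted=3

Answer: 2 0xDCF 3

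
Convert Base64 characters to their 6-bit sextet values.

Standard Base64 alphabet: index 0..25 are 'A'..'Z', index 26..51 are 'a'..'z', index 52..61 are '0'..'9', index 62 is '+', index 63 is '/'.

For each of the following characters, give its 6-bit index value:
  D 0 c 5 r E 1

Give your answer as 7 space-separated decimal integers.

'D': A..Z range, ord('D') − ord('A') = 3
'0': 0..9 range, 52 + ord('0') − ord('0') = 52
'c': a..z range, 26 + ord('c') − ord('a') = 28
'5': 0..9 range, 52 + ord('5') − ord('0') = 57
'r': a..z range, 26 + ord('r') − ord('a') = 43
'E': A..Z range, ord('E') − ord('A') = 4
'1': 0..9 range, 52 + ord('1') − ord('0') = 53

Answer: 3 52 28 57 43 4 53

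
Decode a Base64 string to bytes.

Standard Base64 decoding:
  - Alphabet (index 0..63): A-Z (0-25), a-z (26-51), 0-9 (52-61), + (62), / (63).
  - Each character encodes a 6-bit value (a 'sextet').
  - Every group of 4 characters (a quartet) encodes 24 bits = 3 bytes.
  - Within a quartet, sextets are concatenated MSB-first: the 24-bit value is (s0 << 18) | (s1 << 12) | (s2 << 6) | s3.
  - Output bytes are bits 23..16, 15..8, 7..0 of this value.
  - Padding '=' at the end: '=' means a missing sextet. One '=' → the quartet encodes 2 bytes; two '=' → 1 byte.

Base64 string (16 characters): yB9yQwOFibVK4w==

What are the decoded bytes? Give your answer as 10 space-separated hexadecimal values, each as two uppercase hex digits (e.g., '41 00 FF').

Answer: C8 1F 72 43 03 85 89 B5 4A E3

Derivation:
After char 0 ('y'=50): chars_in_quartet=1 acc=0x32 bytes_emitted=0
After char 1 ('B'=1): chars_in_quartet=2 acc=0xC81 bytes_emitted=0
After char 2 ('9'=61): chars_in_quartet=3 acc=0x3207D bytes_emitted=0
After char 3 ('y'=50): chars_in_quartet=4 acc=0xC81F72 -> emit C8 1F 72, reset; bytes_emitted=3
After char 4 ('Q'=16): chars_in_quartet=1 acc=0x10 bytes_emitted=3
After char 5 ('w'=48): chars_in_quartet=2 acc=0x430 bytes_emitted=3
After char 6 ('O'=14): chars_in_quartet=3 acc=0x10C0E bytes_emitted=3
After char 7 ('F'=5): chars_in_quartet=4 acc=0x430385 -> emit 43 03 85, reset; bytes_emitted=6
After char 8 ('i'=34): chars_in_quartet=1 acc=0x22 bytes_emitted=6
After char 9 ('b'=27): chars_in_quartet=2 acc=0x89B bytes_emitted=6
After char 10 ('V'=21): chars_in_quartet=3 acc=0x226D5 bytes_emitted=6
After char 11 ('K'=10): chars_in_quartet=4 acc=0x89B54A -> emit 89 B5 4A, reset; bytes_emitted=9
After char 12 ('4'=56): chars_in_quartet=1 acc=0x38 bytes_emitted=9
After char 13 ('w'=48): chars_in_quartet=2 acc=0xE30 bytes_emitted=9
Padding '==': partial quartet acc=0xE30 -> emit E3; bytes_emitted=10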